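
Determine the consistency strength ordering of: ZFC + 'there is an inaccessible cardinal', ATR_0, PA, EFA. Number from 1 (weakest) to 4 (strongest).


Ordering by consistency strength:
1. EFA
2. PA
3. ATR_0
4. ZFC + 'there is an inaccessible cardinal'


ZFC + 'there is an inaccessible cardinal'=4, ATR_0=3, PA=2, EFA=1


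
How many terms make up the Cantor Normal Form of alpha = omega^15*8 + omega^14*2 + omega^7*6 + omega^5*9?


CNF: omega^15*8 + omega^14*2 + omega^7*6 + omega^5*9
Count the summands separated by '+':
  term 1: omega^15*8
  term 2: omega^14*2
  term 3: omega^7*6
  term 4: omega^5*9
Total terms = 4

4


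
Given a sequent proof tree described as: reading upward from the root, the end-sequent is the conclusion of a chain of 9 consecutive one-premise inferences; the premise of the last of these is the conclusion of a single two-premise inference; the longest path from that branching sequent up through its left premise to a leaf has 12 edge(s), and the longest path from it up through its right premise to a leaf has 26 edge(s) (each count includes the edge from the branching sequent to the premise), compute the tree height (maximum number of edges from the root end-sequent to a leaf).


Longest path through the left premise: 12 edges (measured from the branching sequent)
Longest path through the right premise: 26 edges
Height of the subtree rooted at the branching sequent: max(12, 26) = 26
The branching sequent sits 9 edges above the root (the chain of one-premise inferences), so height = 26 + 9 = 35

35


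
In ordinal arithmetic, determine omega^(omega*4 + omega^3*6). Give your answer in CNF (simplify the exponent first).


omega^(omega*4 + omega^3*6):
In ordinal addition a term is absorbed by a following term of strictly larger exponent: 1 < 3, so omega*4 + omega^3*6 = omega^3*6.
omega raised to a CNF ordinal is a single CNF term: Result = omega^(omega^3*6)

omega^(omega^3*6)


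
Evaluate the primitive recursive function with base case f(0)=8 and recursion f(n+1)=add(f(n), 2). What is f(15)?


f(0) = 8
f(1) = add(f(0), 2) = add(8, 2) = 10
f(2) = add(f(1), 2) = add(10, 2) = 12
f(3) = add(f(2), 2) = add(12, 2) = 14
f(4) = add(f(3), 2) = add(14, 2) = 16
f(5) = add(f(4), 2) = add(16, 2) = 18
f(6) = add(f(5), 2) = add(18, 2) = 20
f(7) = add(f(6), 2) = add(20, 2) = 22
f(8) = add(f(7), 2) = add(22, 2) = 24
f(9) = add(f(8), 2) = add(24, 2) = 26
f(10) = add(f(9), 2) = add(26, 2) = 28
f(11) = add(f(10), 2) = add(28, 2) = 30
f(12) = add(f(11), 2) = add(30, 2) = 32
f(13) = add(f(12), 2) = add(32, 2) = 34
f(14) = add(f(13), 2) = add(34, 2) = 36
f(15) = add(f(14), 2) = add(36, 2) = 38


38


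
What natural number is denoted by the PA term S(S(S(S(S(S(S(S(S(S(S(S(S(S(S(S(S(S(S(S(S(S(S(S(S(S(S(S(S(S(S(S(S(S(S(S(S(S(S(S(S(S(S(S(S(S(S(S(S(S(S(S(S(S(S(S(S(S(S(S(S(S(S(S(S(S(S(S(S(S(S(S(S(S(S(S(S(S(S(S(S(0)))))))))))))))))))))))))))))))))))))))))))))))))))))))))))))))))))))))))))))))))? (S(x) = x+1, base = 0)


Counting successors applied to 0:
81 applications of S to 0 = 81

81


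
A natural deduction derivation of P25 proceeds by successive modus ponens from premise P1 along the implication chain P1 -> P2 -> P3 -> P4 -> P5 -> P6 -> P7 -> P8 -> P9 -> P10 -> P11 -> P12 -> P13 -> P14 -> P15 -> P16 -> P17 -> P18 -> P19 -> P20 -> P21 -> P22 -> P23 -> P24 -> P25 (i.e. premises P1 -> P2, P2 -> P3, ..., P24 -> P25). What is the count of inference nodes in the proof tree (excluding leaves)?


We have a chain: P1 -> P2 -> P3 -> P4 -> P5 -> P6 -> P7 -> P8 -> P9 -> P10 -> P11 -> P12 -> P13 -> P14 -> P15 -> P16 -> P17 -> P18 -> P19 -> P20 -> P21 -> P22 -> P23 -> P24 -> P25.
Each modus ponens application produces the next variable.
The chain has 25 propositions, so 25-1 = 24 modus ponens steps.
Total inference nodes = 24

24


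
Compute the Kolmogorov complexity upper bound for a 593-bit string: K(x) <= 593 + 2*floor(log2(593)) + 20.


floor(log2(593)) = 9
2 * 9 = 18
K(x) <= 593 + 18 + 20 = 631

631


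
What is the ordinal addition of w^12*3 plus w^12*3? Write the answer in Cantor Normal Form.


Ordinal addition w^12*3 + w^12*3:
Both terms have the same exponent 12.
w^e*c + w^e*d = w^e*(c+d).
Result = w^12*(3+3) = w^12*6

w^12*6


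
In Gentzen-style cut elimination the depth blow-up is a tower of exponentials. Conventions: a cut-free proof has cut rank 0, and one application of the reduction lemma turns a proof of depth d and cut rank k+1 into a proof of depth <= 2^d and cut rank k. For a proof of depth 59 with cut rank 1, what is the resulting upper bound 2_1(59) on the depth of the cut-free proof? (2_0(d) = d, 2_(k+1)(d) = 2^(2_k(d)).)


Each rank reduction sends depth d to at most 2^d; cut rank r needs r reductions.
2_0(59) = 59
2_1(59) = 2^59 = 576460752303423488
Cut-free depth bound = 576460752303423488

576460752303423488


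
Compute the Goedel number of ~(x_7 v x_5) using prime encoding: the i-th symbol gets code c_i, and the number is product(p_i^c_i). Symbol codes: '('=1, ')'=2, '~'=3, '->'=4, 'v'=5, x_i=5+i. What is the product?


Formula: ~(x_7 v x_5)
Symbol codes: [3, 1, 12, 5, 10, 2]
Primes: [2, 3, 5, 7, 11, 13]
p_1^3 = 2^3 = 8
p_2^1 = 3^1 = 3
p_3^12 = 5^12 = 244140625
p_4^5 = 7^5 = 16807
p_5^10 = 11^10 = 25937424601
p_6^2 = 13^2 = 169
Product = 431673163479270603515625000

431673163479270603515625000


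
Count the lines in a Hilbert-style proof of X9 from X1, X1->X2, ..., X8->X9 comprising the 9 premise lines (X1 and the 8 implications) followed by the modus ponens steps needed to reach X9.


We have 9 premise lines: X1 and 8 implications.
Each implication is detached once by MP, giving 8 MP lines.
9 premise lines + 8 MP lines = 17 total lines.

17


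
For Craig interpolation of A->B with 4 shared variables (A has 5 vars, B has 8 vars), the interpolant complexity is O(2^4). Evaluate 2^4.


Shared atoms = 4
Craig interpolant size bound = 2^4
= 16

16


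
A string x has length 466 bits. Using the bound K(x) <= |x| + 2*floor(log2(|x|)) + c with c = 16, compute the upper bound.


floor(log2(466)) = 8
2 * 8 = 16
K(x) <= 466 + 16 + 16 = 498

498


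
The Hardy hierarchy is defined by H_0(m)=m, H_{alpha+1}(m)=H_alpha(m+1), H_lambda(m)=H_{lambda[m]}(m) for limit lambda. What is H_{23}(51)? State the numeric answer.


H_23(51):
For finite ordinals k, H_k(n) = n + k (each successor step adds 1).
H_23(51) = 51 + 23 = 74

74


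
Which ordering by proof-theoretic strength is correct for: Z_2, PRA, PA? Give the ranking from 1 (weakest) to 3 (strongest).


Ordering by consistency strength:
1. PRA
2. PA
3. Z_2


Z_2=3, PRA=1, PA=2


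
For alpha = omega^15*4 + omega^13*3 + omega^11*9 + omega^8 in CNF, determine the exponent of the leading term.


CNF: omega^15*4 + omega^13*3 + omega^11*9 + omega^8
The leading term is omega^15*4, which has exponent 15.

15


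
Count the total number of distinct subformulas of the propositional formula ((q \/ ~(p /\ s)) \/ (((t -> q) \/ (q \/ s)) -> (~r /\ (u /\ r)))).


Formula: ((q \/ ~(p /\ s)) \/ (((t -> q) \/ (q \/ s)) -> (~r /\ (u /\ r))))
Subformulas found:
  1. r
  2. q
  3. u
  4. s
  5. t
  6. p
  7. ~r
  8. (p /\ s)
  9. (t -> q)
  10. (u /\ r)
  11. (q \/ s)
  12. ~(p /\ s)
  13. (q \/ ~(p /\ s))
  14. (~r /\ (u /\ r))
  15. ((t -> q) \/ (q \/ s))
  16. (((t -> q) \/ (q \/ s)) -> (~r /\ (u /\ r)))
  17. ((q \/ ~(p /\ s)) \/ (((t -> q) \/ (q \/ s)) -> (~r /\ (u /\ r))))
Total distinct subformulas = 17

17


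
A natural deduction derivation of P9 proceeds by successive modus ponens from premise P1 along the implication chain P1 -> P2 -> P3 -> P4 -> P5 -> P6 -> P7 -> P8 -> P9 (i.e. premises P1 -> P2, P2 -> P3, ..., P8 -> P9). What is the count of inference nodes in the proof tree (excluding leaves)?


We have a chain: P1 -> P2 -> P3 -> P4 -> P5 -> P6 -> P7 -> P8 -> P9.
Each modus ponens application produces the next variable.
The chain has 9 propositions, so 9-1 = 8 modus ponens steps.
Total inference nodes = 8

8


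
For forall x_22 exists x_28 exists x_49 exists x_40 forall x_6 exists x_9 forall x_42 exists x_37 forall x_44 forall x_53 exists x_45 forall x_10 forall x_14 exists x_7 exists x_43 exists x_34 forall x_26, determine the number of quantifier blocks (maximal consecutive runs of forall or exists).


Alternations = 10.
Blocks = alternations + 1 = 11

11


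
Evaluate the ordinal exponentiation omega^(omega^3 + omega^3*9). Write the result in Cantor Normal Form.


omega^(omega^3 + omega^3*9):
Both terms of the exponent have the same exponent 3, so they merge: omega^3 + omega^3*9 = omega^3*(1+9) = omega^3*10.
omega raised to a CNF ordinal is a single CNF term: Result = omega^(omega^3*10)

omega^(omega^3*10)


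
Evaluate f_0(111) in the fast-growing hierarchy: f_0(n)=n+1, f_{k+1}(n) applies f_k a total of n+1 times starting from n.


f_0(111) = 111 + 1 = 112

112


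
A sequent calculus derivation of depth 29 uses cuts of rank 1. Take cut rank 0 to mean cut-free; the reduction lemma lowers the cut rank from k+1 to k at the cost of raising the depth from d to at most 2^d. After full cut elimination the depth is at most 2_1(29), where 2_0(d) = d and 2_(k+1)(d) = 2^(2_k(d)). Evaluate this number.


Each rank reduction sends depth d to at most 2^d; cut rank r needs r reductions.
2_0(29) = 29
2_1(29) = 2^29 = 536870912
Cut-free depth bound = 536870912

536870912


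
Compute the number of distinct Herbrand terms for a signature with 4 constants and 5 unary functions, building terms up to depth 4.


Herbrand terms by depth:
Depth 0: 4 constants
Depth 1: 20 new terms (running total: 24)
Depth 2: 100 new terms (running total: 124)
Depth 3: 500 new terms (running total: 624)
Depth 4: 2500 new terms (running total: 3124)
Total distinct ground terms = 3124

3124


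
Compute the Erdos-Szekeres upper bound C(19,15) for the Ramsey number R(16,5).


R(16,5) <= C(16+5-2, 16-1) = C(19, 15)
C(19, 15) = 19! / (15! * 4!)
= 3876

3876


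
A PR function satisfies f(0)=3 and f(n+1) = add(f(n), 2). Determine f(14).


f(0) = 3
f(1) = add(f(0), 2) = add(3, 2) = 5
f(2) = add(f(1), 2) = add(5, 2) = 7
f(3) = add(f(2), 2) = add(7, 2) = 9
f(4) = add(f(3), 2) = add(9, 2) = 11
f(5) = add(f(4), 2) = add(11, 2) = 13
f(6) = add(f(5), 2) = add(13, 2) = 15
f(7) = add(f(6), 2) = add(15, 2) = 17
f(8) = add(f(7), 2) = add(17, 2) = 19
f(9) = add(f(8), 2) = add(19, 2) = 21
f(10) = add(f(9), 2) = add(21, 2) = 23
f(11) = add(f(10), 2) = add(23, 2) = 25
f(12) = add(f(11), 2) = add(25, 2) = 27
f(13) = add(f(12), 2) = add(27, 2) = 29
f(14) = add(f(13), 2) = add(29, 2) = 31


31


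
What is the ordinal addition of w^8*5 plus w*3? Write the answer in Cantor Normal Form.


Ordinal addition w^8*5 + w*3:
Leading exponent of alpha (8) > leading exponent of beta (1).
Since alpha's term has higher exponent than beta's leading term,
the sum is simply alpha followed by beta.
Result = w^8*5 + w*3

w^8*5 + w*3


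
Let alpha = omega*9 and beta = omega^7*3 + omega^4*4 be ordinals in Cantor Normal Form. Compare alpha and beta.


Compare term by term from highest exponent:
alpha = omega*9
beta = omega^7*3 + omega^4*4
Term 1: alpha has omega^1*9, beta has omega^7*3
Term 2: alpha has omega^0*0, beta has omega^4*4
Result: alpha < beta

alpha < beta


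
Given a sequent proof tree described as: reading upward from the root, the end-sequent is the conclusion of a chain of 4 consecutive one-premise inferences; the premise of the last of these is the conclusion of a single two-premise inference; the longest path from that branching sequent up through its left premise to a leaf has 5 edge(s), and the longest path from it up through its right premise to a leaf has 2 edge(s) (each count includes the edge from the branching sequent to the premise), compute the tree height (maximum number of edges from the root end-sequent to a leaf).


Longest path through the left premise: 5 edges (measured from the branching sequent)
Longest path through the right premise: 2 edges
Height of the subtree rooted at the branching sequent: max(5, 2) = 5
The branching sequent sits 4 edges above the root (the chain of one-premise inferences), so height = 5 + 4 = 9

9


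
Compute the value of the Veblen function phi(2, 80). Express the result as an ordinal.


phi(2, 80):
phi(2, beta) = zeta_beta (the beta-th zeta number, fixed point of epsilon).
phi(2, 80) = zeta_80

zeta_80


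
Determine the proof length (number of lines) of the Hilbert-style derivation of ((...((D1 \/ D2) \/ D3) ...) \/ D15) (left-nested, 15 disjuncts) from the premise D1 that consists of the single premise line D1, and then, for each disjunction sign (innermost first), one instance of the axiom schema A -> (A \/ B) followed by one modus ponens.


Building the left-nested 15-ary disjunction from D1:
- 1 premise line (D1)
- 15 disjuncts means 14 disjunction signs; each needs 1 axiom instance + 1 MP = 2 lines: 2 * 14 = 28
Total = 1 + 28 = 29 lines.

29


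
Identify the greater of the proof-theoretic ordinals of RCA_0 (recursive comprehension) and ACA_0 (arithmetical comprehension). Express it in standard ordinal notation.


Proof-theoretic ordinal of RCA_0 (recursive comprehension): omega^omega
Proof-theoretic ordinal of ACA_0 (arithmetical comprehension): epsilon_0
Comparing: omega^omega < epsilon_0.
The larger ordinal is epsilon_0 (from ACA_0 (arithmetical comprehension)).

epsilon_0


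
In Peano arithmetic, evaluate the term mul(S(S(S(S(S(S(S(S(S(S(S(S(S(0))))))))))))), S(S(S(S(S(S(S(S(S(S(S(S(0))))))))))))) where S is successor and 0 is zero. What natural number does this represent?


mul(S^13(0), S^12(0)):
S^13(0) = 13
S^12(0) = 12
13 * 12 = 156

156


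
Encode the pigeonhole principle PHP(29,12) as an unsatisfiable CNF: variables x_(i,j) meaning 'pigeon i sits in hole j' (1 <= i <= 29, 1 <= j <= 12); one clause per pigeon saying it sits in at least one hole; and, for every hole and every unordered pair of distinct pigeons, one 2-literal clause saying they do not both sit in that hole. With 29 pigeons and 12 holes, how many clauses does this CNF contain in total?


PHP(29,12): 29 pigeons, 12 holes, 29*12 = 348 variables.
- pigeon clauses: one per pigeon -> 29 clauses
- hole clauses: 12 holes * C(29,2) = 12 * 406 -> 4872 clauses
Total clauses = 29 + 4872 = 4901

4901


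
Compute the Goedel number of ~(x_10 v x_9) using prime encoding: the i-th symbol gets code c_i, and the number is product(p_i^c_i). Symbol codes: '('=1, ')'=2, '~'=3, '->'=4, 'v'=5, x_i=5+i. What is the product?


Formula: ~(x_10 v x_9)
Symbol codes: [3, 1, 15, 5, 14, 2]
Primes: [2, 3, 5, 7, 11, 13]
p_1^3 = 2^3 = 8
p_2^1 = 3^1 = 3
p_3^15 = 5^15 = 30517578125
p_4^5 = 7^5 = 16807
p_5^14 = 11^14 = 379749833583241
p_6^2 = 13^2 = 169
Product = 790015848312500113259033203125000

790015848312500113259033203125000


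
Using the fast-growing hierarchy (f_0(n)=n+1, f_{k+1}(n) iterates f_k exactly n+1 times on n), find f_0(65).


f_0(65) = 65 + 1 = 66

66


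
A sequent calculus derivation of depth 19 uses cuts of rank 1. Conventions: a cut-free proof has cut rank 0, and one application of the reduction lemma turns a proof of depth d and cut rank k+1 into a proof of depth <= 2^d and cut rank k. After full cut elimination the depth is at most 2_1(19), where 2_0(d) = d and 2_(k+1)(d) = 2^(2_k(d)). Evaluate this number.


Each rank reduction sends depth d to at most 2^d; cut rank r needs r reductions.
2_0(19) = 19
2_1(19) = 2^19 = 524288
Cut-free depth bound = 524288

524288


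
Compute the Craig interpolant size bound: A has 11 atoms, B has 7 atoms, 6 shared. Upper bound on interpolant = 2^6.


Shared atoms = 6
Craig interpolant size bound = 2^6
= 64

64


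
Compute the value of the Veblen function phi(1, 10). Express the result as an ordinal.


phi(1, 10):
phi(1, beta) = epsilon_beta (the beta-th epsilon number).
phi(1, 10) = epsilon_10

epsilon_10


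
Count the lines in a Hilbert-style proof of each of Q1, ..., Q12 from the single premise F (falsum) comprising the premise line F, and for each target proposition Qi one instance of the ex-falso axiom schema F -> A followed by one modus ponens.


Ex falso, line by line:
- 1 premise line (F)
- 12 targets, each needing 1 axiom instance (F -> Qi) + 1 MP = 2 lines: 2 * 12 = 24
Total = 1 + 24 = 25 lines.

25


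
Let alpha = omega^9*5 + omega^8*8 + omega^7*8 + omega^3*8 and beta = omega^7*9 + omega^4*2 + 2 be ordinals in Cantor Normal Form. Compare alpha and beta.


Compare term by term from highest exponent:
alpha = omega^9*5 + omega^8*8 + omega^7*8 + omega^3*8
beta = omega^7*9 + omega^4*2 + 2
Term 1: alpha has omega^9*5, beta has omega^7*9
Term 2: alpha has omega^8*8, beta has omega^4*2
Term 3: alpha has omega^7*8, beta has omega^0*2
Term 4: alpha has omega^3*8, beta has omega^0*0
Result: alpha > beta

alpha > beta


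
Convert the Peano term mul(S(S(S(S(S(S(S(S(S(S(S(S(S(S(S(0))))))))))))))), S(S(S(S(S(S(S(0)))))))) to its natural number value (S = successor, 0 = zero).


mul(S^15(0), S^7(0)):
S^15(0) = 15
S^7(0) = 7
15 * 7 = 105

105


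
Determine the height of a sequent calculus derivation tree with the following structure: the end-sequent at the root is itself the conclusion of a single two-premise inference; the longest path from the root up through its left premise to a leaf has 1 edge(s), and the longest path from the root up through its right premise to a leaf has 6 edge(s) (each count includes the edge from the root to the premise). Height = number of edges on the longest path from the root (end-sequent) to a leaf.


Longest path through the left premise: 1 edges (measured from the branching sequent)
Longest path through the right premise: 6 edges
Height of the subtree rooted at the branching sequent: max(1, 6) = 6
The branching sequent is the root itself.
Total height = 6

6


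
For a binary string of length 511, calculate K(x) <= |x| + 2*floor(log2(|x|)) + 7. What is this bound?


floor(log2(511)) = 8
2 * 8 = 16
K(x) <= 511 + 16 + 7 = 534

534


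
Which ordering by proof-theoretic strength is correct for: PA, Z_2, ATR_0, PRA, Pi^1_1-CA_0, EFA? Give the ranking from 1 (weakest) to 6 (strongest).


Ordering by consistency strength:
1. EFA
2. PRA
3. PA
4. ATR_0
5. Pi^1_1-CA_0
6. Z_2


PA=3, Z_2=6, ATR_0=4, PRA=2, Pi^1_1-CA_0=5, EFA=1


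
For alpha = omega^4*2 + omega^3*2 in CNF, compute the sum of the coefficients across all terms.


CNF: omega^4*2 + omega^3*2
Coefficients: 2 + 2 = 4

4


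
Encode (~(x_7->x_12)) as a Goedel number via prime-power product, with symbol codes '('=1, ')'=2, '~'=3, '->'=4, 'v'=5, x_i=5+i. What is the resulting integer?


Formula: (~(x_7->x_12))
Symbol codes: [1, 3, 1, 12, 4, 17, 2, 2]
Primes: [2, 3, 5, 7, 11, 13, 17, 19]
p_1^1 = 2^1 = 2
p_2^3 = 3^3 = 27
p_3^1 = 5^1 = 5
p_4^12 = 7^12 = 13841287201
p_5^4 = 11^4 = 14641
p_6^17 = 13^17 = 8650415919381337933
p_7^2 = 17^2 = 289
p_8^2 = 19^2 = 361
Product = 49380219813694610983316559382637235585990

49380219813694610983316559382637235585990


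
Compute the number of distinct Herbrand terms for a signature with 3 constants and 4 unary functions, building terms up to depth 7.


Herbrand terms by depth:
Depth 0: 3 constants
Depth 1: 12 new terms (running total: 15)
Depth 2: 48 new terms (running total: 63)
Depth 3: 192 new terms (running total: 255)
Depth 4: 768 new terms (running total: 1023)
Depth 5: 3072 new terms (running total: 4095)
Depth 6: 12288 new terms (running total: 16383)
Depth 7: 49152 new terms (running total: 65535)
Total distinct ground terms = 65535

65535


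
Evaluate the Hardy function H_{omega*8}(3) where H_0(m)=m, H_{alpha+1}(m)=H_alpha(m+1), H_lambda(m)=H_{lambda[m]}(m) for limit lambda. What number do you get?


H_{omega*8}(3):
For the Hardy hierarchy, H_{omega*k}(n) = 2^k * n.
2^8 = 256.
256 * 3 = 768

768


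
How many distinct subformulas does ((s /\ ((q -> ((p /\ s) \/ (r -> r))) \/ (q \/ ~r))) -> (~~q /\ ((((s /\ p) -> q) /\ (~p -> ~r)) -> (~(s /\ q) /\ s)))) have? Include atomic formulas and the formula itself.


Formula: ((s /\ ((q -> ((p /\ s) \/ (r -> r))) \/ (q \/ ~r))) -> (~~q /\ ((((s /\ p) -> q) /\ (~p -> ~r)) -> (~(s /\ q) /\ s))))
Subformulas found:
  1. r
  2. q
  3. s
  4. p
  5. ~p
  6. ~r
  7. ~q
  8. ~~q
  9. (p /\ s)
  10. (s /\ p)
  11. (s /\ q)
  12. (r -> r)
  13. ~(s /\ q)
  14. (q \/ ~r)
  15. (~p -> ~r)
  16. ((s /\ p) -> q)
  17. (~(s /\ q) /\ s)
  18. ((p /\ s) \/ (r -> r))
  19. (q -> ((p /\ s) \/ (r -> r)))
  20. (((s /\ p) -> q) /\ (~p -> ~r))
  21. ((q -> ((p /\ s) \/ (r -> r))) \/ (q \/ ~r))
  22. (s /\ ((q -> ((p /\ s) \/ (r -> r))) \/ (q \/ ~r)))
  23. ((((s /\ p) -> q) /\ (~p -> ~r)) -> (~(s /\ q) /\ s))
  24. (~~q /\ ((((s /\ p) -> q) /\ (~p -> ~r)) -> (~(s /\ q) /\ s)))
  25. ((s /\ ((q -> ((p /\ s) \/ (r -> r))) \/ (q \/ ~r))) -> (~~q /\ ((((s /\ p) -> q) /\ (~p -> ~r)) -> (~(s /\ q) /\ s))))
Total distinct subformulas = 25

25


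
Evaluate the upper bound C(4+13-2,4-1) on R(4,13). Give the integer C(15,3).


R(4,13) <= C(4+13-2, 4-1) = C(15, 3)
C(15, 3) = 15! / (3! * 12!)
= 455

455


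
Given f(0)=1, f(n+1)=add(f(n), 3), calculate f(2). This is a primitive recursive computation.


f(0) = 1
f(1) = add(f(0), 3) = add(1, 3) = 4
f(2) = add(f(1), 3) = add(4, 3) = 7


7


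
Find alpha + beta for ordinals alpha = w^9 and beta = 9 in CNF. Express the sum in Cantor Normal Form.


Ordinal addition w^9 + 9:
Leading exponent of alpha (9) > leading exponent of beta (0).
Since alpha's term has higher exponent than beta's leading term,
the sum is simply alpha followed by beta.
Result = w^9 + 9

w^9 + 9


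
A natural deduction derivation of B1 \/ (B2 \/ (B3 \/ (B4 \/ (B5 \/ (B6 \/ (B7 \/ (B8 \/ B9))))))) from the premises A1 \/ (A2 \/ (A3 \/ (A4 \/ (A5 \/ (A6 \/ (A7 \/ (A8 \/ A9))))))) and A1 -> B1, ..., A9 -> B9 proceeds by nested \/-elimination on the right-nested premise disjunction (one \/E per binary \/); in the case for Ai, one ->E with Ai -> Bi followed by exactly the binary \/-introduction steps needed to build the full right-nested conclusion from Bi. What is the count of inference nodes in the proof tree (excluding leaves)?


Constructive dilemma with 9 branches, all disjunctions right-nested:
- \/E: the premise has 8 binary \/, each eliminated once: 8 nodes.
- ->E: one per case (Ai with Ai -> Bi gives Bi): 9 nodes.
- \/I: in case i < n, Bi needs 1 step to form Bi \/ (B(i+1) \/ ...) and then i-1 steps to prepend B(i-1), ..., B1, i.e. i steps; in case i = n, B9 needs 8 prepend steps.
  \/I total = (1 + 2 + ... + 8) + 8 = 36 + 8 = 44 nodes.
Total = 8 + 9 + 44 = 61

61


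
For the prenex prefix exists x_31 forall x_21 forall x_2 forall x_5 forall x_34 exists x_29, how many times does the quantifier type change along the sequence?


Walk the prefix and count type changes:
  position 1: exists -> forall <-- alternation
  position 2: forall -> forall
  position 3: forall -> forall
  position 4: forall -> forall
  position 5: forall -> exists <-- alternation
Total alternations = 2

2


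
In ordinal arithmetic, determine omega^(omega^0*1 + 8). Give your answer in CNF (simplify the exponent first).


omega^(omega^0*1 + 8):
omega^0 = 1, so the exponent is 1 + 8 = 9 (finite ordinal addition).
Result = omega^9, already a single CNF term.

omega^9


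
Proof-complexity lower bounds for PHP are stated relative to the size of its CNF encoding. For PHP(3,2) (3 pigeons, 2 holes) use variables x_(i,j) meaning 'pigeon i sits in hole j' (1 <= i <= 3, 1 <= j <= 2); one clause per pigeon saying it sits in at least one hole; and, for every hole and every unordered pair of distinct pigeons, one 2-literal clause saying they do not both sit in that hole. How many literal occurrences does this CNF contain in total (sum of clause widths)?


PHP(3,2): 3 pigeons, 2 holes, 3*2 = 6 variables.
- pigeon clauses: one per pigeon -> 3 clauses of width 2 -> 6 literals
- hole clauses: 2 holes * C(3,2) = 2 * 3 -> 6 clauses of width 2 -> 12 literals
Total literal occurrences = 6 + 12 = 18

18


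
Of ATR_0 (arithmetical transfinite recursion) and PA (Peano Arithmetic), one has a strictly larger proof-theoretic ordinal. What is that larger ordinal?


Proof-theoretic ordinal of ATR_0 (arithmetical transfinite recursion): Gamma_0
Proof-theoretic ordinal of PA (Peano Arithmetic): epsilon_0
Comparing: epsilon_0 < Gamma_0.
The larger ordinal is Gamma_0 (from ATR_0 (arithmetical transfinite recursion)).

Gamma_0


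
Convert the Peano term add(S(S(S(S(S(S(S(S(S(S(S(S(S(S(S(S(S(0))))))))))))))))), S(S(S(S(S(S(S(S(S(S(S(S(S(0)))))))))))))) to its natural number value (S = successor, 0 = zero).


add(S^17(0), S^13(0)):
S^17(0) = 17
S^13(0) = 13
17 + 13 = 30

30


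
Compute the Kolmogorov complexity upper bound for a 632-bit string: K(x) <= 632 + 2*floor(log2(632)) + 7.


floor(log2(632)) = 9
2 * 9 = 18
K(x) <= 632 + 18 + 7 = 657

657


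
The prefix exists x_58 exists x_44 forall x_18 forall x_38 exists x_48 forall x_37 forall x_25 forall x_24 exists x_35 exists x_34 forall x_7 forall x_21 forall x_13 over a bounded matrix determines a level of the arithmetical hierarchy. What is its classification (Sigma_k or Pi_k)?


Leading quantifier is exists, so the class is Sigma.
Number of quantifier blocks = alternations + 1 = 5 + 1 = 6.
Classification: Sigma_6

Sigma_6


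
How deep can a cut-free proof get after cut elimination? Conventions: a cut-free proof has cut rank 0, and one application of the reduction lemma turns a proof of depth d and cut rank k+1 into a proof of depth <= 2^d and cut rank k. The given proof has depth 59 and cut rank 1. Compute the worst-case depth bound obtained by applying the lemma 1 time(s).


Each rank reduction sends depth d to at most 2^d; cut rank r needs r reductions.
2_0(59) = 59
2_1(59) = 2^59 = 576460752303423488
Cut-free depth bound = 576460752303423488

576460752303423488


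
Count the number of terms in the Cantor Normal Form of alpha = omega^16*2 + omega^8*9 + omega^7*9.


CNF: omega^16*2 + omega^8*9 + omega^7*9
Count the summands separated by '+':
  term 1: omega^16*2
  term 2: omega^8*9
  term 3: omega^7*9
Total terms = 3

3


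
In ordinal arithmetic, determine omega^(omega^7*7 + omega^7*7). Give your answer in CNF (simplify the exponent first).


omega^(omega^7*7 + omega^7*7):
Both terms of the exponent have the same exponent 7, so they merge: omega^7*7 + omega^7*7 = omega^7*(7+7) = omega^7*14.
omega raised to a CNF ordinal is a single CNF term: Result = omega^(omega^7*14)

omega^(omega^7*14)


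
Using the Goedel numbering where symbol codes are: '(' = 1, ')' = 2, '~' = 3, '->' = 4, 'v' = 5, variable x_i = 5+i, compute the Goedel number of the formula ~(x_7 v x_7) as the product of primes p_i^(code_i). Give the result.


Formula: ~(x_7 v x_7)
Symbol codes: [3, 1, 12, 5, 12, 2]
Primes: [2, 3, 5, 7, 11, 13]
p_1^3 = 2^3 = 8
p_2^1 = 3^1 = 3
p_3^12 = 5^12 = 244140625
p_4^5 = 7^5 = 16807
p_5^12 = 11^12 = 3138428376721
p_6^2 = 13^2 = 169
Product = 52232452780991743025390625000

52232452780991743025390625000


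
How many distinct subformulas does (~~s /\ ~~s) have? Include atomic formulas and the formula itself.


Formula: (~~s /\ ~~s)
Subformulas found:
  1. s
  2. ~s
  3. ~~s
  4. (~~s /\ ~~s)
Total distinct subformulas = 4

4


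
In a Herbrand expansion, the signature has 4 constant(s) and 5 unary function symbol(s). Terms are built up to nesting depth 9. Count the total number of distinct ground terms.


Herbrand terms by depth:
Depth 0: 4 constants
Depth 1: 20 new terms (running total: 24)
Depth 2: 100 new terms (running total: 124)
Depth 3: 500 new terms (running total: 624)
Depth 4: 2500 new terms (running total: 3124)
Depth 5: 12500 new terms (running total: 15624)
Depth 6: 62500 new terms (running total: 78124)
Depth 7: 312500 new terms (running total: 390624)
Depth 8: 1562500 new terms (running total: 1953124)
Depth 9: 7812500 new terms (running total: 9765624)
Total distinct ground terms = 9765624

9765624


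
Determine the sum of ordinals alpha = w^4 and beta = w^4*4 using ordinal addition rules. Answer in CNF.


Ordinal addition w^4 + w^4*4:
Both terms have the same exponent 4.
w^e*c + w^e*d = w^e*(c+d).
Result = w^4*(1+4) = w^4*5

w^4*5


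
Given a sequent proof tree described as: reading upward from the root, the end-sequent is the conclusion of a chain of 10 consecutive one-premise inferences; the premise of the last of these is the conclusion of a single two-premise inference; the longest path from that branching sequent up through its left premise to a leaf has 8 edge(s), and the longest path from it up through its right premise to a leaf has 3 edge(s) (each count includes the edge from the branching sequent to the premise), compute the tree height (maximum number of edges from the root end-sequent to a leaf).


Longest path through the left premise: 8 edges (measured from the branching sequent)
Longest path through the right premise: 3 edges
Height of the subtree rooted at the branching sequent: max(8, 3) = 8
The branching sequent sits 10 edges above the root (the chain of one-premise inferences), so height = 8 + 10 = 18

18


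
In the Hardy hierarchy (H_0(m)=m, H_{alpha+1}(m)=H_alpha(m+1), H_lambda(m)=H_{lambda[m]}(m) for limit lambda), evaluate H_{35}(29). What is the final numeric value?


H_35(29):
For finite ordinals k, H_k(n) = n + k (each successor step adds 1).
H_35(29) = 29 + 35 = 64

64


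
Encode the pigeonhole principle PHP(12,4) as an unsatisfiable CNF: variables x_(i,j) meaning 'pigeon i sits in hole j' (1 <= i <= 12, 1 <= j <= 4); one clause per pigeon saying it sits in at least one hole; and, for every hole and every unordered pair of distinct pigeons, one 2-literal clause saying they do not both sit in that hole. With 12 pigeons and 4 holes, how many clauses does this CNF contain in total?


PHP(12,4): 12 pigeons, 4 holes, 12*4 = 48 variables.
- pigeon clauses: one per pigeon -> 12 clauses
- hole clauses: 4 holes * C(12,2) = 4 * 66 -> 264 clauses
Total clauses = 12 + 264 = 276

276


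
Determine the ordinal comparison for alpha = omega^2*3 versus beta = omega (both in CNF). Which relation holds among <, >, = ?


Compare term by term from highest exponent:
alpha = omega^2*3
beta = omega
Term 1: alpha has omega^2*3, beta has omega^1*1
Result: alpha > beta

alpha > beta


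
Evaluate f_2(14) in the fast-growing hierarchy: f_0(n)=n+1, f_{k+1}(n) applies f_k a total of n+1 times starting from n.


f_2(14) = f_1^15(14)
f_1(m) = 2m + 1.
Iterating: f_1^k(n) = 2^k*(n+1) - 1.
f_2(14) = 2^15*(14+1) - 1 = 32768*15 - 1 = 491519

491519


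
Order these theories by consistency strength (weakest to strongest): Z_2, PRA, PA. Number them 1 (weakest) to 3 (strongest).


Ordering by consistency strength:
1. PRA
2. PA
3. Z_2


Z_2=3, PRA=1, PA=2


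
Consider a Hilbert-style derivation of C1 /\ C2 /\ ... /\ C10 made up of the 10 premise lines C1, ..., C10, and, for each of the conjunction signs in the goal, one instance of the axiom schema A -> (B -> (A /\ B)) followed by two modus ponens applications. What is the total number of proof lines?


Conjoining 10 premises:
- 10 premise lines
- the goal has 9 conjunction signs; each costs 1 axiom instance + 2 MP = 3 lines: 3 * 9 = 27
Total = 10 + 27 = 37 lines.

37


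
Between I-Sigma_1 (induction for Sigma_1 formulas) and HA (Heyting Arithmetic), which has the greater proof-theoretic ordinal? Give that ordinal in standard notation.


Proof-theoretic ordinal of I-Sigma_1 (induction for Sigma_1 formulas): omega^omega
Proof-theoretic ordinal of HA (Heyting Arithmetic): epsilon_0
Comparing: omega^omega < epsilon_0.
The larger ordinal is epsilon_0 (from HA (Heyting Arithmetic)).

epsilon_0


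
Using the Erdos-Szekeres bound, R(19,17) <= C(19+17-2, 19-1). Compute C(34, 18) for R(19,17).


R(19,17) <= C(19+17-2, 19-1) = C(34, 18)
C(34, 18) = 34! / (18! * 16!)
= 2203961430

2203961430


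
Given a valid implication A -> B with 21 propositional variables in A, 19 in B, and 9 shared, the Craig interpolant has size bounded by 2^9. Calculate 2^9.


Shared atoms = 9
Craig interpolant size bound = 2^9
= 512

512


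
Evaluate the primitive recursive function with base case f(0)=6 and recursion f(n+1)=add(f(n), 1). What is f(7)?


f(0) = 6
f(1) = add(f(0), 1) = add(6, 1) = 7
f(2) = add(f(1), 1) = add(7, 1) = 8
f(3) = add(f(2), 1) = add(8, 1) = 9
f(4) = add(f(3), 1) = add(9, 1) = 10
f(5) = add(f(4), 1) = add(10, 1) = 11
f(6) = add(f(5), 1) = add(11, 1) = 12
f(7) = add(f(6), 1) = add(12, 1) = 13


13


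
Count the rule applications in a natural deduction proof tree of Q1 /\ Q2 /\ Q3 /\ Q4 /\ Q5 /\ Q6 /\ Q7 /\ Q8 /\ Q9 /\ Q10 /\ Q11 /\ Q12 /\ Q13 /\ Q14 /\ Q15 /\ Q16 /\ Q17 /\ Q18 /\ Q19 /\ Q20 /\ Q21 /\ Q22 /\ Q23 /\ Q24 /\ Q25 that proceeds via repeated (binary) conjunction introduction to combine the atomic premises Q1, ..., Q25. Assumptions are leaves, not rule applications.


The target conjunction has 25 conjuncts, i.e. 24 binary /\ connectives.
Each conjunction-intro joins two pieces, so 25 atoms require 25-1 = 24 applications.
Total inference nodes = 24

24


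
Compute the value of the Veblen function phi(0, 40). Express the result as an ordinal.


phi(0, 40):
phi(0, beta) = omega^beta by definition.
phi(0, 40) = omega^40

omega^40


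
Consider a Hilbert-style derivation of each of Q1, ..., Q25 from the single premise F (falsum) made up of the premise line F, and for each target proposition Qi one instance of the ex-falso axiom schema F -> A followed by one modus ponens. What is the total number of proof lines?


Ex falso, line by line:
- 1 premise line (F)
- 25 targets, each needing 1 axiom instance (F -> Qi) + 1 MP = 2 lines: 2 * 25 = 50
Total = 1 + 50 = 51 lines.

51


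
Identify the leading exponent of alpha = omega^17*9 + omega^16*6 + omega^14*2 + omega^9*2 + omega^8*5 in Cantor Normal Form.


CNF: omega^17*9 + omega^16*6 + omega^14*2 + omega^9*2 + omega^8*5
The leading term is omega^17*9, which has exponent 17.

17


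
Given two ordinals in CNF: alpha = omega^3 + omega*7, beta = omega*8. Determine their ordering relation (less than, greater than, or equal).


Compare term by term from highest exponent:
alpha = omega^3 + omega*7
beta = omega*8
Term 1: alpha has omega^3*1, beta has omega^1*8
Term 2: alpha has omega^1*7, beta has omega^0*0
Result: alpha > beta

alpha > beta


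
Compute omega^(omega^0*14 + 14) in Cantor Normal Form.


omega^(omega^0*14 + 14):
omega^0 = 1, so the exponent is 14 + 14 = 28 (finite ordinal addition).
Result = omega^28, already a single CNF term.

omega^28


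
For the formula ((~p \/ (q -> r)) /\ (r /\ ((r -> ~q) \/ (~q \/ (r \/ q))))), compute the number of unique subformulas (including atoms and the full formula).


Formula: ((~p \/ (q -> r)) /\ (r /\ ((r -> ~q) \/ (~q \/ (r \/ q)))))
Subformulas found:
  1. q
  2. r
  3. p
  4. ~p
  5. ~q
  6. (r \/ q)
  7. (q -> r)
  8. (r -> ~q)
  9. (~p \/ (q -> r))
  10. (~q \/ (r \/ q))
  11. ((r -> ~q) \/ (~q \/ (r \/ q)))
  12. (r /\ ((r -> ~q) \/ (~q \/ (r \/ q))))
  13. ((~p \/ (q -> r)) /\ (r /\ ((r -> ~q) \/ (~q \/ (r \/ q)))))
Total distinct subformulas = 13

13


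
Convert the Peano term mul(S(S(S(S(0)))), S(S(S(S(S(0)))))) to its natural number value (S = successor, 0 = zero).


mul(S^4(0), S^5(0)):
S^4(0) = 4
S^5(0) = 5
4 * 5 = 20

20


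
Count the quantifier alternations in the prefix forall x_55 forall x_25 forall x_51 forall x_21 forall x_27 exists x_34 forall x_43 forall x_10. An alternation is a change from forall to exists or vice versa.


Walk the prefix and count type changes:
  position 1: forall -> forall
  position 2: forall -> forall
  position 3: forall -> forall
  position 4: forall -> forall
  position 5: forall -> exists <-- alternation
  position 6: exists -> forall <-- alternation
  position 7: forall -> forall
Total alternations = 2

2


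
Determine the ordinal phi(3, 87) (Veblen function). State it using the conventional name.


phi(3, 87):
phi(3, beta) = eta_beta (the beta-th eta number, fixed point of zeta).
phi(3, 87) = eta_87

eta_87


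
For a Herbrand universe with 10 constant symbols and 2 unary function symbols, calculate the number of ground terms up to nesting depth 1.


Herbrand terms by depth:
Depth 0: 10 constants
Depth 1: 20 new terms (running total: 30)
Total distinct ground terms = 30

30


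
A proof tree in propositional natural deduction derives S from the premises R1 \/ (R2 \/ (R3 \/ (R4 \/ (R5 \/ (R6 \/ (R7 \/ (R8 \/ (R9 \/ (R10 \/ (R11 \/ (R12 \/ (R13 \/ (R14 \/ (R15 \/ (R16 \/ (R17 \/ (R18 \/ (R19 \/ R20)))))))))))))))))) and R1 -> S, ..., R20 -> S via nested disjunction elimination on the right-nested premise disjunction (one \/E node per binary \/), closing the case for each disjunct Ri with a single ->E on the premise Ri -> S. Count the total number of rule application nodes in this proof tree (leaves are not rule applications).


The premise R1 \/ (R2 \/ (R3 \/ (R4 \/ (R5 \/ (R6 \/ (R7 \/ (R8 \/ (R9 \/ (R10 \/ (R11 \/ (R12 \/ (R13 \/ (R14 \/ (R15 \/ (R16 \/ (R17 \/ (R18 \/ (R19 \/ R20)))))))))))))))))) contains 20 disjuncts, hence 19 binary \/ connectives.
- Each binary \/ is eliminated once: 19 \/E nodes.
- Each of the 20 cases Ri derives S by one ->E with Ri -> S: 20 ->E nodes.
Total = 19 + 20 = 39

39


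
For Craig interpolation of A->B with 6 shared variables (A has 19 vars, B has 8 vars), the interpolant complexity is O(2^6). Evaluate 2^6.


Shared atoms = 6
Craig interpolant size bound = 2^6
= 64

64


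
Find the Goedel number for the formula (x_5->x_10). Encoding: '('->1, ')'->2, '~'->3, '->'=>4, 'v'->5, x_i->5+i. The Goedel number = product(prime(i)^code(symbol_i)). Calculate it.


Formula: (x_5->x_10)
Symbol codes: [1, 10, 4, 15, 2]
Primes: [2, 3, 5, 7, 11]
p_1^1 = 2^1 = 2
p_2^10 = 3^10 = 59049
p_3^4 = 5^4 = 625
p_4^15 = 7^15 = 4747561509943
p_5^2 = 11^2 = 121
Product = 42401237389594411308750

42401237389594411308750


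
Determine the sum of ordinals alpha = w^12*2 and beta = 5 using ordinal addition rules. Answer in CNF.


Ordinal addition w^12*2 + 5:
Leading exponent of alpha (12) > leading exponent of beta (0).
Since alpha's term has higher exponent than beta's leading term,
the sum is simply alpha followed by beta.
Result = w^12*2 + 5

w^12*2 + 5


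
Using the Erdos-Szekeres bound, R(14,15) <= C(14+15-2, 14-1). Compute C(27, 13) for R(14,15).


R(14,15) <= C(14+15-2, 14-1) = C(27, 13)
C(27, 13) = 27! / (13! * 14!)
= 20058300

20058300


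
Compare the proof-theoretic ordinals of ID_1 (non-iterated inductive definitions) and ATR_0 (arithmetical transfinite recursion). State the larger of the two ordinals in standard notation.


Proof-theoretic ordinal of ID_1 (non-iterated inductive definitions): psi_0(epsilon_{Omega+1})
Proof-theoretic ordinal of ATR_0 (arithmetical transfinite recursion): Gamma_0
Comparing: Gamma_0 < psi_0(epsilon_{Omega+1}).
The larger ordinal is psi_0(epsilon_{Omega+1}) (from ID_1 (non-iterated inductive definitions)).

psi_0(epsilon_{Omega+1})


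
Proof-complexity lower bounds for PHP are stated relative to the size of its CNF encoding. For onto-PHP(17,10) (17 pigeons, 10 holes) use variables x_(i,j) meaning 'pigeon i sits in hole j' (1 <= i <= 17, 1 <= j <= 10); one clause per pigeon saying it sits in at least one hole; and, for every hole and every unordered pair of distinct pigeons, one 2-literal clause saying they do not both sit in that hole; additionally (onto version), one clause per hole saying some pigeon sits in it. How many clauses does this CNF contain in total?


onto-PHP(17,10): 17 pigeons, 10 holes, 17*10 = 170 variables.
- pigeon clauses: one per pigeon -> 17 clauses
- hole clauses: 10 holes * C(17,2) = 10 * 136 -> 1360 clauses
- onto clauses: one per hole -> 10 clauses
Total clauses = 17 + 1360 + 10 = 1387

1387


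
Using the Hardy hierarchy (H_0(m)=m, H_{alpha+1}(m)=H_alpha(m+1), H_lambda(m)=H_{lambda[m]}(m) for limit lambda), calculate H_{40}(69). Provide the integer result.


H_40(69):
For finite ordinals k, H_k(n) = n + k (each successor step adds 1).
H_40(69) = 69 + 40 = 109

109
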